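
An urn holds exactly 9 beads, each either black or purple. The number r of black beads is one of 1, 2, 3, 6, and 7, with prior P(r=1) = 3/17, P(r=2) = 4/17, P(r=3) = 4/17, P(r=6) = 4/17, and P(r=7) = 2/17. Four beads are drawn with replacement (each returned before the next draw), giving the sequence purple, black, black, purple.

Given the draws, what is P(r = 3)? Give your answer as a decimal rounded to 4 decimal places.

For each hypothesis, P(data | H) works out to: P(data | r = 1) = (8/9)(1/9)(1/9)(8/9) = 0.0097546; P(data | r = 2) = (7/9)(2/9)(2/9)(7/9) = 0.029873; P(data | r = 3) = (6/9)(3/9)(3/9)(6/9) = 0.049383; P(data | r = 6) = (3/9)(6/9)(6/9)(3/9) = 0.049383; P(data | r = 7) = (2/9)(7/9)(7/9)(2/9) = 0.029873.
Weighting by the prior gives 3/17 · 0.0097546 = 0.0017214, 4/17 · 0.029873 = 0.0070291, 4/17 · 0.049383 = 0.011619, 4/17 · 0.049383 = 0.011619, 2/17 · 0.029873 = 0.0035145; summing to 0.035504.
By Bayes' rule, P(r = 3 | data) = (0.011619) / (0.035504) = 0.32727.

0.3273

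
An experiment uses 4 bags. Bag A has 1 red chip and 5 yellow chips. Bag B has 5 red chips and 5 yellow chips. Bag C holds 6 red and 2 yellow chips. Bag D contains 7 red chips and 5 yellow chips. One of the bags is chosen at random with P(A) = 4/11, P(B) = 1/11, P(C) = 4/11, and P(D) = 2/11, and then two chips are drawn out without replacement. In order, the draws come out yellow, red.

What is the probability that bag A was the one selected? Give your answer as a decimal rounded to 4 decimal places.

The likelihood of the observed sequence under each hypothesis: P(data | bag A) = (5/6)(1/5) = 0.16667; P(data | bag B) = (5/10)(5/9) = 0.27778; P(data | bag C) = (2/8)(6/7) = 0.21429; P(data | bag D) = (5/12)(7/11) = 0.26515.
Multiplying each by its prior: 4/11 · 0.16667 = 0.060606, 1/11 · 0.27778 = 0.025253, 4/11 · 0.21429 = 0.077922, 2/11 · 0.26515 = 0.048209; these sum to 0.21199.
Hence P(bag A | data) = (0.060606) / (0.21199) = 0.28589.

0.2859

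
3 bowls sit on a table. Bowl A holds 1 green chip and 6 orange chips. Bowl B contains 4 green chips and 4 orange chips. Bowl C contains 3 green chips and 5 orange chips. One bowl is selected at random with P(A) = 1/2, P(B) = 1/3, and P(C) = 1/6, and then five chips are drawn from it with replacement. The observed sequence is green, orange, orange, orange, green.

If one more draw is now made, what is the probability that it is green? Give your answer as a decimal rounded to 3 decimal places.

0.367

The likelihood of the observed sequence under each hypothesis: P(data | bowl A) = (1/7)(6/7)(6/7)(6/7)(1/7) = 0.012852; P(data | bowl B) = (4/8)(4/8)(4/8)(4/8)(4/8) = 0.03125; P(data | bowl C) = (3/8)(5/8)(5/8)(5/8)(3/8) = 0.034332.
The prior-weighted likelihoods are 1/2 · 0.012852 = 0.0064259, 1/3 · 0.03125 = 0.010417, 1/6 · 0.034332 = 0.005722; with total 0.022565.
Normalising, the posterior is P(bowl A | data) = 0.28478, P(bowl B | data) = 0.46164, P(bowl C | data) = 0.25359.
So P(green next | data) = Σ P(green next | H) P(H | data) = (1/7)(0.28478) + (1/2)(0.46164) + (3/8)(0.25359) = 0.3666.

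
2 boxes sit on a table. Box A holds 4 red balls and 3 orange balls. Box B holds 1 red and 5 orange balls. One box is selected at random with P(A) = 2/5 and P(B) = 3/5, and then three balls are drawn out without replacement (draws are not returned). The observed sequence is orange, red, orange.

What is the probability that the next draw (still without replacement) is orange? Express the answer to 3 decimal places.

0.765

Under each hypothesis, the probability of the observed sequence is: P(data | box A) = (3/7)(4/6)(2/5) = 4/35; P(data | box B) = (5/6)(1/5)(4/4) = 1/6.
Multiplying each by its prior: 2/5 · 4/35 = 8/175, 3/5 · 1/6 = 1/10; these sum to 51/350.
Dividing through by the total gives posterior P(box A | data) = 16/51, P(box B | data) = 35/51.
Averaging over the posterior, P(orange next | data) = (1/4)(16/51) + (1)(35/51) = 13/17.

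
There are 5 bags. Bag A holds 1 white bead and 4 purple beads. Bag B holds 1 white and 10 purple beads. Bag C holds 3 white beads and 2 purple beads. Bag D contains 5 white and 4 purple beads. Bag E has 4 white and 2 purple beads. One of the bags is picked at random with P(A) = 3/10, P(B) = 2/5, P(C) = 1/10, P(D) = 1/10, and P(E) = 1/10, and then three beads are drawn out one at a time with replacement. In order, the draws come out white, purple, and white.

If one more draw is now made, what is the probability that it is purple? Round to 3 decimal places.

The likelihood of the observed sequence under each hypothesis: P(data | bag A) = (1/5)(4/5)(1/5) = 0.032; P(data | bag B) = (1/11)(10/11)(1/11) = 0.0075131; P(data | bag C) = (3/5)(2/5)(3/5) = 0.144; P(data | bag D) = (5/9)(4/9)(5/9) = 0.13717; P(data | bag E) = (4/6)(2/6)(4/6) = 0.14815.
Multiplying each by its prior: 3/10 · 0.032 = 0.0096, 2/5 · 0.0075131 = 0.0030053, 1/10 · 0.144 = 0.0144, 1/10 · 0.13717 = 0.013717, 1/10 · 0.14815 = 0.014815; these sum to 0.055537.
The posterior is then P(bag A | data) = 0.17286, P(bag B | data) = 0.054112, P(bag C | data) = 0.25928, P(bag D | data) = 0.24699, P(bag E | data) = 0.26675.
The predictive probability is P(purple next | data) = (4/5)(0.17286) + (10/11)(0.054112) + (2/5)(0.25928) + (4/9)(0.24699) + (1/3)(0.26675) = 0.48988.

0.490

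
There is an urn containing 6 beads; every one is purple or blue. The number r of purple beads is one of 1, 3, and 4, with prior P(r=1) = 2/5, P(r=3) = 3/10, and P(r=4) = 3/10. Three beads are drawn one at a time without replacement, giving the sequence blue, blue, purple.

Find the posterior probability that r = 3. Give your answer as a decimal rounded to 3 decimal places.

0.342

Under each hypothesis, the probability of the observed sequence is: P(data | r = 1) = (5/6)(4/5)(1/4) = 1/6; P(data | r = 3) = (3/6)(2/5)(3/4) = 3/20; P(data | r = 4) = (2/6)(1/5)(4/4) = 1/15.
The prior-weighted likelihoods are 2/5 · 1/6 = 1/15, 3/10 · 3/20 = 9/200, 3/10 · 1/15 = 1/50; these sum to 79/600.
So P(r = 3 | data) = (9/200) / (79/600) = 27/79.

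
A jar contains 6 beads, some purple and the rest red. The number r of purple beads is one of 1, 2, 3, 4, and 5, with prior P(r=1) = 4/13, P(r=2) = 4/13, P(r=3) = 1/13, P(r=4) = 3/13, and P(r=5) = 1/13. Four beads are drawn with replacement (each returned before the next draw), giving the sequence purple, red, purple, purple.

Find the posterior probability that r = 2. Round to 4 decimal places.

Compute the likelihood of the observed sequence for each case: P(data | r = 1) = (1/6)(5/6)(1/6)(1/6) = 0.003858; P(data | r = 2) = (2/6)(4/6)(2/6)(2/6) = 0.024691; P(data | r = 3) = (3/6)(3/6)(3/6)(3/6) = 0.0625; P(data | r = 4) = (4/6)(2/6)(4/6)(4/6) = 0.098765; P(data | r = 5) = (5/6)(1/6)(5/6)(5/6) = 0.096451.
Weighting by the prior gives 4/13 · 0.003858 = 0.0011871, 4/13 · 0.024691 = 0.0075973, 1/13 · 0.0625 = 0.0048077, 3/13 · 0.098765 = 0.022792, 1/13 · 0.096451 = 0.0074193; these sum to 0.043803.
Therefore the posterior P(r = 2 | data) = (0.0075973) / (0.043803) = 0.17344.

0.1734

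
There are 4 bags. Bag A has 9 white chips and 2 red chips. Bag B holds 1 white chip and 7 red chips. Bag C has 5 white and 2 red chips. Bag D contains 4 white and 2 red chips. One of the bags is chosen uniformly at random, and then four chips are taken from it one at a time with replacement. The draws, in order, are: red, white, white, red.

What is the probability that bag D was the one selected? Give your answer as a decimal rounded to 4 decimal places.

For each hypothesis, P(data | H) works out to: P(data | bag A) = (2/11)(9/11)(9/11)(2/11) = 0.02213; P(data | bag B) = (7/8)(1/8)(1/8)(7/8) = 0.011963; P(data | bag C) = (2/7)(5/7)(5/7)(2/7) = 0.041649; P(data | bag D) = (2/6)(4/6)(4/6)(2/6) = 0.049383.
Multiplying each by its prior: 1/4 · 0.02213 = 0.0055324, 1/4 · 0.011963 = 0.0029907, 1/4 · 0.041649 = 0.010412, 1/4 · 0.049383 = 0.012346; these sum to 0.031281.
So P(bag D | data) = (0.012346) / (0.031281) = 0.39467.

0.3947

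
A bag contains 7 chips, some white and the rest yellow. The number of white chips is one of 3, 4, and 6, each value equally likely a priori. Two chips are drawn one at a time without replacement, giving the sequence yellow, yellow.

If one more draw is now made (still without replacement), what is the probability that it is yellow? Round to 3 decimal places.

0.333

Under each hypothesis, the probability of the observed sequence is: P(data | r = 3) = (4/7)(3/6) = 2/7; P(data | r = 4) = (3/7)(2/6) = 1/7; P(data | r = 6) = (1/7)(0/6) = 0.
Multiplying each by its prior: 1/3 · 2/7 = 2/21, 1/3 · 1/7 = 1/21, 1/3 · 0 = 0; these sum to 1/7.
Normalising, the posterior is P(r = 3 | data) = 2/3, P(r = 4 | data) = 1/3, P(r = 6 | data) = 0.
So P(yellow next | data) = Σ P(yellow next | H) P(H | data) = (2/5)(2/3) + (1/5)(1/3) = 1/3.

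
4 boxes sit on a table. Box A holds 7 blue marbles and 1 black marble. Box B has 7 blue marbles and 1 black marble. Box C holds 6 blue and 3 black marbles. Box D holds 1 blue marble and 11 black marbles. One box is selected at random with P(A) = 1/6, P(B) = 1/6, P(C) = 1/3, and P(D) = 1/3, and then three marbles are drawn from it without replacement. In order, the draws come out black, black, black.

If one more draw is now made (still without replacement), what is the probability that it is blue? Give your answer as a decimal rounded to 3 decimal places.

Compute the likelihood of the observed sequence for each case: P(data | box A) = (1/8)(0/7) = 0; P(data | box B) = (1/8)(0/7) = 0; P(data | box C) = (3/9)(2/8)(1/7) = 1/84; P(data | box D) = (11/12)(10/11)(9/10) = 3/4.
Multiplying each by its prior: 1/6 · 0 = 0, 1/6 · 0 = 0, 1/3 · 1/84 = 1/252, 1/3 · 3/4 = 1/4; with total 16/63.
The posterior is then P(box A | data) = 0, P(box B | data) = 0, P(box C | data) = 1/64, P(box D | data) = 63/64.
Averaging over the posterior, P(blue next | data) = (1)(1/64) + (1/9)(63/64) = 1/8.

0.125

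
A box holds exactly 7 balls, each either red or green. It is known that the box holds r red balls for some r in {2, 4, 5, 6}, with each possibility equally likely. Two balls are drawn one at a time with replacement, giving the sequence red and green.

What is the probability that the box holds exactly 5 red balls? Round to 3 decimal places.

Compute the likelihood of the observed sequence for each case: P(data | r = 2) = (2/7)(5/7) = 10/49; P(data | r = 4) = (4/7)(3/7) = 12/49; P(data | r = 5) = (5/7)(2/7) = 10/49; P(data | r = 6) = (6/7)(1/7) = 6/49.
Weighting by the prior gives 1/4 · 10/49 = 5/98, 1/4 · 12/49 = 3/49, 1/4 · 10/49 = 5/98, 1/4 · 6/49 = 3/98; these sum to 19/98.
So P(r = 5 | data) = (5/98) / (19/98) = 5/19.

0.263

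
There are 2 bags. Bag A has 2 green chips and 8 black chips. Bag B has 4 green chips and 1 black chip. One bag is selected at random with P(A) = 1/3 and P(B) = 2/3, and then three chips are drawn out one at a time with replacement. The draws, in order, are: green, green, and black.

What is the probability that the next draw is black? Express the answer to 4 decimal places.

Compute the likelihood of the observed sequence for each case: P(data | bag A) = (2/10)(2/10)(8/10) = 4/125; P(data | bag B) = (4/5)(4/5)(1/5) = 16/125.
The prior-weighted likelihoods are 1/3 · 4/125 = 4/375, 2/3 · 16/125 = 32/375; these sum to 12/125.
Normalising, the posterior is P(bag A | data) = 1/9, P(bag B | data) = 8/9.
The predictive probability is P(black next | data) = (4/5)(1/9) + (1/5)(8/9) = 4/15.

0.2667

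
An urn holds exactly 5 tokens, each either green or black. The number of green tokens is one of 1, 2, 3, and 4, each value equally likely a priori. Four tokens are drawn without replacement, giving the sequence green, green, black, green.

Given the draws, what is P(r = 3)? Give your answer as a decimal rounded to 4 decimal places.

0.3333

Compute the likelihood of the observed sequence for each case: P(data | r = 1) = (1/5)(0/4) = 0; P(data | r = 2) = (2/5)(1/4)(3/3)(0/2) = 0; P(data | r = 3) = (3/5)(2/4)(2/3)(1/2) = 1/10; P(data | r = 4) = (4/5)(3/4)(1/3)(2/2) = 1/5.
Weighting by the prior gives 1/4 · 0 = 0, 1/4 · 0 = 0, 1/4 · 1/10 = 1/40, 1/4 · 1/5 = 1/20; with total 3/40.
So P(r = 3 | data) = (1/40) / (3/40) = 1/3.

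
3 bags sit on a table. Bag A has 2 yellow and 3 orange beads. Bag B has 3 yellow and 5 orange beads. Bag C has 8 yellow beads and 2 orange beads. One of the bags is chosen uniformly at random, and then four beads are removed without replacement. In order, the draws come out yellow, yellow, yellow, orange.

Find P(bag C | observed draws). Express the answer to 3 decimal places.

Compute the likelihood of the observed sequence for each case: P(data | bag A) = (2/5)(1/4)(0/3) = 0; P(data | bag B) = (3/8)(2/7)(1/6)(5/5) = 0.017857; P(data | bag C) = (8/10)(7/9)(6/8)(2/7) = 0.13333.
Multiplying each by its prior: 1/3 · 0 = 0, 1/3 · 0.017857 = 0.0059524, 1/3 · 0.13333 = 0.044444; summing to 0.050397.
Hence P(bag C | data) = (0.044444) / (0.050397) = 0.88189.

0.882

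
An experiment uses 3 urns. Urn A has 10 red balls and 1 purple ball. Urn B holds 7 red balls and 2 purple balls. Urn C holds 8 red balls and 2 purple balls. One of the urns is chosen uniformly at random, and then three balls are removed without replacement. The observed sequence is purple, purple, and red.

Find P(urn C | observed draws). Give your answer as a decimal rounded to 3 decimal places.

Under each hypothesis, the probability of the observed sequence is: P(data | urn A) = (1/11)(0/10) = 0; P(data | urn B) = (2/9)(1/8)(7/7) = 1/36; P(data | urn C) = (2/10)(1/9)(8/8) = 1/45.
Weighting by the prior gives 1/3 · 0 = 0, 1/3 · 1/36 = 1/108, 1/3 · 1/45 = 1/135; summing to 1/60.
So P(urn C | data) = (1/135) / (1/60) = 4/9.

0.444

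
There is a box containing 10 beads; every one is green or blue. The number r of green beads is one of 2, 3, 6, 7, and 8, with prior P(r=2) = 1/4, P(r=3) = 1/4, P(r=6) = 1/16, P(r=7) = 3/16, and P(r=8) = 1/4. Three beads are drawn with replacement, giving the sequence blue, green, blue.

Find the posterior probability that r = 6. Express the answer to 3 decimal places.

0.063

For each hypothesis, P(data | H) works out to: P(data | r = 2) = (8/10)(2/10)(8/10) = 0.128; P(data | r = 3) = (7/10)(3/10)(7/10) = 0.147; P(data | r = 6) = (4/10)(6/10)(4/10) = 0.096; P(data | r = 7) = (3/10)(7/10)(3/10) = 0.063; P(data | r = 8) = (2/10)(8/10)(2/10) = 0.032.
Weighting by the prior gives 1/4 · 0.128 = 0.032, 1/4 · 0.147 = 0.03675, 1/16 · 0.096 = 0.006, 3/16 · 0.063 = 0.011813, 1/4 · 0.032 = 0.008; with total 0.094562.
By Bayes' rule, P(r = 6 | data) = (0.006) / (0.094562) = 0.06345.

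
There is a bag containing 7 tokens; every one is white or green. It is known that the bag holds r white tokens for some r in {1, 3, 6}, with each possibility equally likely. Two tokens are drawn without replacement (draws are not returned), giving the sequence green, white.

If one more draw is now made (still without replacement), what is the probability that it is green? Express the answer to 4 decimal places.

The likelihood of the observed sequence under each hypothesis: P(data | r = 1) = (6/7)(1/6) = 1/7; P(data | r = 3) = (4/7)(3/6) = 2/7; P(data | r = 6) = (1/7)(6/6) = 1/7.
Multiplying each by its prior: 1/3 · 1/7 = 1/21, 1/3 · 2/7 = 2/21, 1/3 · 1/7 = 1/21; these sum to 4/21.
The posterior is then P(r = 1 | data) = 1/4, P(r = 3 | data) = 1/2, P(r = 6 | data) = 1/4.
So P(green next | data) = Σ P(green next | H) P(H | data) = (1)(1/4) + (3/5)(1/2) + (0)(1/4) = 11/20.

0.5500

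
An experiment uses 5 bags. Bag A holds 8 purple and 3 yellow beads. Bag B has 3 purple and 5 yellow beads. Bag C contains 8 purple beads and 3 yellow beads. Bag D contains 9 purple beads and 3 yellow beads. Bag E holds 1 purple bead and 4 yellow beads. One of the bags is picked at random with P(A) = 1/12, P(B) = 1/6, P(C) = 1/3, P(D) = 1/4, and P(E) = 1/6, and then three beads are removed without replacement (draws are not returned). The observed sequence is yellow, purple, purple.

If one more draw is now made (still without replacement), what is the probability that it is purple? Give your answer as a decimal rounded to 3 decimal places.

Under each hypothesis, the probability of the observed sequence is: P(data | bag A) = (3/11)(8/10)(7/9) = 0.1697; P(data | bag B) = (5/8)(3/7)(2/6) = 0.089286; P(data | bag C) = (3/11)(8/10)(7/9) = 0.1697; P(data | bag D) = (3/12)(9/11)(8/10) = 0.16364; P(data | bag E) = (4/5)(1/4)(0/3) = 0.
Multiplying each by its prior: 1/12 · 0.1697 = 0.014141, 1/6 · 0.089286 = 0.014881, 1/3 · 0.1697 = 0.056566, 1/4 · 0.16364 = 0.040909, 1/6 · 0 = 0; with total 0.1265.
The posterior is then P(bag A | data) = 0.11179, P(bag B | data) = 0.11764, P(bag C | data) = 0.44717, P(bag D | data) = 0.3234, P(bag E | data) = 0.
The predictive probability is P(purple next | data) = (3/4)(0.11179) + (1/5)(0.11764) + (3/4)(0.44717) + (7/9)(0.3234) = 0.69428.

0.694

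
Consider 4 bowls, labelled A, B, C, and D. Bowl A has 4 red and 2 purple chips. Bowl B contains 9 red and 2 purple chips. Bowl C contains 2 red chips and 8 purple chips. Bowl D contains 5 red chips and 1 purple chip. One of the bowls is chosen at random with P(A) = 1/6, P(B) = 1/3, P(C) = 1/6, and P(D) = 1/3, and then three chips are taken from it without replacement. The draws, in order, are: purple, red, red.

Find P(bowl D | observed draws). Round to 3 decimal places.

The likelihood of the observed sequence under each hypothesis: P(data | bowl A) = (2/6)(4/5)(3/4) = 0.2; P(data | bowl B) = (2/11)(9/10)(8/9) = 0.14545; P(data | bowl C) = (8/10)(2/9)(1/8) = 0.022222; P(data | bowl D) = (1/6)(5/5)(4/4) = 0.16667.
Weighting by the prior gives 1/6 · 0.2 = 0.033333, 1/3 · 0.14545 = 0.048485, 1/6 · 0.022222 = 0.0037037, 1/3 · 0.16667 = 0.055556; with total 0.14108.
Hence P(bowl D | data) = (0.055556) / (0.14108) = 0.39379.

0.394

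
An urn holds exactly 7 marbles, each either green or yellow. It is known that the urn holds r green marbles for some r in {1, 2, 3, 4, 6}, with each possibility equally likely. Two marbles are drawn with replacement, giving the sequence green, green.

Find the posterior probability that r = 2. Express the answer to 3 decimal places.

The likelihood of the observed sequence under each hypothesis: P(data | r = 1) = (1/7)(1/7) = 1/49; P(data | r = 2) = (2/7)(2/7) = 4/49; P(data | r = 3) = (3/7)(3/7) = 9/49; P(data | r = 4) = (4/7)(4/7) = 16/49; P(data | r = 6) = (6/7)(6/7) = 36/49.
Weighting by the prior gives 1/5 · 1/49 = 1/245, 1/5 · 4/49 = 4/245, 1/5 · 9/49 = 9/245, 1/5 · 16/49 = 16/245, 1/5 · 36/49 = 36/245; with total 66/245.
So P(r = 2 | data) = (4/245) / (66/245) = 2/33.

0.061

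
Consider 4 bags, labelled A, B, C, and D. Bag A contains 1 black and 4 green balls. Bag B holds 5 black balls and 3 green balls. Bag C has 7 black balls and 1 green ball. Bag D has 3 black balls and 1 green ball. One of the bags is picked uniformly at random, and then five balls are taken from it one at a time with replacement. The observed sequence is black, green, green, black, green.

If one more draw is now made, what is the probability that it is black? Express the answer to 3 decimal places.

0.484

The likelihood of the observed sequence under each hypothesis: P(data | bag A) = (1/5)(4/5)(4/5)(1/5)(4/5) = 0.02048; P(data | bag B) = (5/8)(3/8)(3/8)(5/8)(3/8) = 0.020599; P(data | bag C) = (7/8)(1/8)(1/8)(7/8)(1/8) = 0.0014954; P(data | bag D) = (3/4)(1/4)(1/4)(3/4)(1/4) = 0.0087891.
The prior-weighted likelihoods are 1/4 · 0.02048 = 0.00512, 1/4 · 0.020599 = 0.0051498, 1/4 · 0.0014954 = 0.00037384, 1/4 · 0.0087891 = 0.0021973; with total 0.012841.
Normalising, the posterior is P(bag A | data) = 0.39872, P(bag B | data) = 0.40105, P(bag C | data) = 0.029113, P(bag D | data) = 0.17111.
The predictive probability is P(black next | data) = (1/5)(0.39872) + (5/8)(0.40105) + (7/8)(0.029113) + (3/4)(0.17111) = 0.48421.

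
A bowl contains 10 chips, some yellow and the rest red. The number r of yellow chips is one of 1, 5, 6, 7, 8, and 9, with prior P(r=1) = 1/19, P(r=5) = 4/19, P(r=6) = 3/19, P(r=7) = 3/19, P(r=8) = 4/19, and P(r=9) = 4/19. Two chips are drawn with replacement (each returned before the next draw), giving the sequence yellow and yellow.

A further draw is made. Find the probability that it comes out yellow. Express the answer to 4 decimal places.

Compute the likelihood of the observed sequence for each case: P(data | r = 1) = (1/10)(1/10) = 0.01; P(data | r = 5) = (5/10)(5/10) = 0.25; P(data | r = 6) = (6/10)(6/10) = 0.36; P(data | r = 7) = (7/10)(7/10) = 0.49; P(data | r = 8) = (8/10)(8/10) = 0.64; P(data | r = 9) = (9/10)(9/10) = 0.81.
Multiplying each by its prior: 1/19 · 0.01 = 0.00052632, 4/19 · 0.25 = 0.052632, 3/19 · 0.36 = 0.056842, 3/19 · 0.49 = 0.077368, 4/19 · 0.64 = 0.13474, 4/19 · 0.81 = 0.17053; with total 0.49263.
The posterior is then P(r = 1 | data) = 0.0010684, P(r = 5 | data) = 0.10684, P(r = 6 | data) = 0.11538, P(r = 7 | data) = 0.15705, P(r = 8 | data) = 0.2735, P(r = 9 | data) = 0.34615.
Averaging over the posterior, P(yellow next | data) = (1/10)(0.0010684) + (1/2)(0.10684) + (3/5)(0.11538) + (7/10)(0.15705) + (4/5)(0.2735) + (9/10)(0.34615) = 0.76303.

0.7630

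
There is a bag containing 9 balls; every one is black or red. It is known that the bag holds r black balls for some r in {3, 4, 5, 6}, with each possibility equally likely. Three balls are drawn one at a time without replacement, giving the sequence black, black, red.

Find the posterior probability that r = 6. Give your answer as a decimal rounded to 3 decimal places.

The likelihood of the observed sequence under each hypothesis: P(data | r = 3) = (3/9)(2/8)(6/7) = 1/14; P(data | r = 4) = (4/9)(3/8)(5/7) = 5/42; P(data | r = 5) = (5/9)(4/8)(4/7) = 10/63; P(data | r = 6) = (6/9)(5/8)(3/7) = 5/28.
The prior-weighted likelihoods are 1/4 · 1/14 = 1/56, 1/4 · 5/42 = 5/168, 1/4 · 10/63 = 5/126, 1/4 · 5/28 = 5/112; these sum to 19/144.
So P(r = 6 | data) = (5/112) / (19/144) = 45/133.

0.338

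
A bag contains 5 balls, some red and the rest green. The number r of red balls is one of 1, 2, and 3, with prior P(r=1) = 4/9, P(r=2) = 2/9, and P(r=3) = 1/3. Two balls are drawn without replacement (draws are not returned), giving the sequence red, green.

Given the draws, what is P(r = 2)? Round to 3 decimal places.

0.261

Under each hypothesis, the probability of the observed sequence is: P(data | r = 1) = (1/5)(4/4) = 1/5; P(data | r = 2) = (2/5)(3/4) = 3/10; P(data | r = 3) = (3/5)(2/4) = 3/10.
Multiplying each by its prior: 4/9 · 1/5 = 4/45, 2/9 · 3/10 = 1/15, 1/3 · 3/10 = 1/10; with total 23/90.
Hence P(r = 2 | data) = (1/15) / (23/90) = 6/23.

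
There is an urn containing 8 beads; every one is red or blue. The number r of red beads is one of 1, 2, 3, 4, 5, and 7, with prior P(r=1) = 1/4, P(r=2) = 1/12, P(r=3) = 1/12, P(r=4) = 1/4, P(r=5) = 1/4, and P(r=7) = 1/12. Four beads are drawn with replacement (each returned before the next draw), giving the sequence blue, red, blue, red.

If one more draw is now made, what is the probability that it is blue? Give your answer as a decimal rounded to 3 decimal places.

Under each hypothesis, the probability of the observed sequence is: P(data | r = 1) = (7/8)(1/8)(7/8)(1/8) = 0.011963; P(data | r = 2) = (6/8)(2/8)(6/8)(2/8) = 0.035156; P(data | r = 3) = (5/8)(3/8)(5/8)(3/8) = 0.054932; P(data | r = 4) = (4/8)(4/8)(4/8)(4/8) = 0.0625; P(data | r = 5) = (3/8)(5/8)(3/8)(5/8) = 0.054932; P(data | r = 7) = (1/8)(7/8)(1/8)(7/8) = 0.011963.
Multiplying each by its prior: 1/4 · 0.011963 = 0.0029907, 1/12 · 0.035156 = 0.0029297, 1/12 · 0.054932 = 0.0045776, 1/4 · 0.0625 = 0.015625, 1/4 · 0.054932 = 0.013733, 1/12 · 0.011963 = 0.00099691; these sum to 0.040853.
Normalising, the posterior is P(r = 1 | data) = 0.073207, P(r = 2 | data) = 0.071713, P(r = 3 | data) = 0.11205, P(r = 4 | data) = 0.38247, P(r = 5 | data) = 0.33616, P(r = 7 | data) = 0.024402.
Averaging over the posterior, P(blue next | data) = (7/8)(0.073207) + (3/4)(0.071713) + (5/8)(0.11205) + (1/2)(0.38247) + (3/8)(0.33616) + (1/8)(0.024402) = 0.50822.

0.508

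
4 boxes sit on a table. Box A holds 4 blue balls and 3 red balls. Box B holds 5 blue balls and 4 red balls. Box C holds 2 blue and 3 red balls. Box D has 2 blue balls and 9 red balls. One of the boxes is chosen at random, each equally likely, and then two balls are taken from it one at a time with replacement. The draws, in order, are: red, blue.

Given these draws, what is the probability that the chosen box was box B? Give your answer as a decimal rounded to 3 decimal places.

Under each hypothesis, the probability of the observed sequence is: P(data | box A) = (3/7)(4/7) = 0.2449; P(data | box B) = (4/9)(5/9) = 0.24691; P(data | box C) = (3/5)(2/5) = 0.24; P(data | box D) = (9/11)(2/11) = 0.14876.
The prior-weighted likelihoods are 1/4 · 0.2449 = 0.061224, 1/4 · 0.24691 = 0.061728, 1/4 · 0.24 = 0.06, 1/4 · 0.14876 = 0.03719; summing to 0.22014.
So P(box B | data) = (0.061728) / (0.22014) = 0.2804.

0.280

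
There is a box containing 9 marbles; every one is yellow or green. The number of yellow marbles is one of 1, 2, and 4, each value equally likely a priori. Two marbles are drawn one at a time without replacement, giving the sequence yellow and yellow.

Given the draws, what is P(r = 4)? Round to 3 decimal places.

0.857

The likelihood of the observed sequence under each hypothesis: P(data | r = 1) = (1/9)(0/8) = 0; P(data | r = 2) = (2/9)(1/8) = 1/36; P(data | r = 4) = (4/9)(3/8) = 1/6.
Multiplying each by its prior: 1/3 · 0 = 0, 1/3 · 1/36 = 1/108, 1/3 · 1/6 = 1/18; these sum to 7/108.
Hence P(r = 4 | data) = (1/18) / (7/108) = 6/7.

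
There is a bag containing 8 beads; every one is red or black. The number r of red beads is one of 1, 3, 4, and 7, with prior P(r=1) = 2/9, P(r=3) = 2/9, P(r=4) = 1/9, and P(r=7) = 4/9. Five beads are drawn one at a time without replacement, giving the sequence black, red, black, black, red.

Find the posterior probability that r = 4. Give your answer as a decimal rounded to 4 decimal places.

0.2857

The likelihood of the observed sequence under each hypothesis: P(data | r = 1) = (7/8)(1/7)(6/6)(5/5)(0/4) = 0; P(data | r = 3) = (5/8)(3/7)(4/6)(3/5)(2/4) = 3/56; P(data | r = 4) = (4/8)(4/7)(3/6)(2/5)(3/4) = 3/70; P(data | r = 7) = (1/8)(7/7)(0/6) = 0.
The prior-weighted likelihoods are 2/9 · 0 = 0, 2/9 · 3/56 = 1/84, 1/9 · 3/70 = 1/210, 4/9 · 0 = 0; summing to 1/60.
Hence P(r = 4 | data) = (1/210) / (1/60) = 2/7.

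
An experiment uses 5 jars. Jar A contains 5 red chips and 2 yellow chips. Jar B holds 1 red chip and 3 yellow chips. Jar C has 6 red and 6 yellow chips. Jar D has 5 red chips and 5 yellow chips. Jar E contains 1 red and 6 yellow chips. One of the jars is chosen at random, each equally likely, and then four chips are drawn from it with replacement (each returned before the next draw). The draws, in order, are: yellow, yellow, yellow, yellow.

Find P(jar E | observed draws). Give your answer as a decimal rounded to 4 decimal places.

0.5464

For each hypothesis, P(data | H) works out to: P(data | jar A) = (2/7)(2/7)(2/7)(2/7) = 0.0066639; P(data | jar B) = (3/4)(3/4)(3/4)(3/4) = 0.31641; P(data | jar C) = (6/12)(6/12)(6/12)(6/12) = 0.0625; P(data | jar D) = (5/10)(5/10)(5/10)(5/10) = 0.0625; P(data | jar E) = (6/7)(6/7)(6/7)(6/7) = 0.53978.
The prior-weighted likelihoods are 1/5 · 0.0066639 = 0.0013328, 1/5 · 0.31641 = 0.063281, 1/5 · 0.0625 = 0.0125, 1/5 · 0.0625 = 0.0125, 1/5 · 0.53978 = 0.10796; with total 0.19757.
Therefore the posterior P(jar E | data) = (0.10796) / (0.19757) = 0.54642.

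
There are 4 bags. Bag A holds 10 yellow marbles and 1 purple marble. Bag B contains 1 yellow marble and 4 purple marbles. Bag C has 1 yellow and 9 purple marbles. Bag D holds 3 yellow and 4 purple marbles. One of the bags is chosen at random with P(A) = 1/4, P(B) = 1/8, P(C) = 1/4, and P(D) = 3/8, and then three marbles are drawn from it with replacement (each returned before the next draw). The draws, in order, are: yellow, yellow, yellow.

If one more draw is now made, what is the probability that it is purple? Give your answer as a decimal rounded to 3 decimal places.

0.160

Compute the likelihood of the observed sequence for each case: P(data | bag A) = (10/11)(10/11)(10/11) = 0.75131; P(data | bag B) = (1/5)(1/5)(1/5) = 0.008; P(data | bag C) = (1/10)(1/10)(1/10) = 0.001; P(data | bag D) = (3/7)(3/7)(3/7) = 0.078717.
The prior-weighted likelihoods are 1/4 · 0.75131 = 0.18783, 1/8 · 0.008 = 0.001, 1/4 · 0.001 = 0.00025, 3/8 · 0.078717 = 0.029519; summing to 0.2186.
Dividing through by the total gives posterior P(bag A | data) = 0.85924, P(bag B | data) = 0.0045746, P(bag C | data) = 0.0011437, P(bag D | data) = 0.13504.
Averaging over the posterior, P(purple next | data) = (1/11)(0.85924) + (4/5)(0.0045746) + (9/10)(0.0011437) + (4/7)(0.13504) = 0.15997.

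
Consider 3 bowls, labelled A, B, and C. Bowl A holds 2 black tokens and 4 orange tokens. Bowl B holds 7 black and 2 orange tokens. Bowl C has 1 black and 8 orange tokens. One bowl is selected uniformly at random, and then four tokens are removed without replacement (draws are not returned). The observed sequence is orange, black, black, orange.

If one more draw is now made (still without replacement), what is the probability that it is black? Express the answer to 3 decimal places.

The likelihood of the observed sequence under each hypothesis: P(data | bowl A) = (4/6)(2/5)(1/4)(3/3) = 1/15; P(data | bowl B) = (2/9)(7/8)(6/7)(1/6) = 1/36; P(data | bowl C) = (8/9)(1/8)(0/7) = 0.
Weighting by the prior gives 1/3 · 1/15 = 1/45, 1/3 · 1/36 = 1/108, 1/3 · 0 = 0; summing to 17/540.
Dividing through by the total gives posterior P(bowl A | data) = 12/17, P(bowl B | data) = 5/17, P(bowl C | data) = 0.
The predictive probability is P(black next | data) = (0)(12/17) + (1)(5/17) = 5/17.

0.294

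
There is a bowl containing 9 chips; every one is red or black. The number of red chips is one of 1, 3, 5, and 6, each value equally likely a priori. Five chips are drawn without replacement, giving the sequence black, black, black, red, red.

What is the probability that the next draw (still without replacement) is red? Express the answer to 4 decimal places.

0.5217

For each hypothesis, P(data | H) works out to: P(data | r = 1) = (8/9)(7/8)(6/7)(1/6)(0/5) = 0; P(data | r = 3) = (6/9)(5/8)(4/7)(3/6)(2/5) = 0.047619; P(data | r = 5) = (4/9)(3/8)(2/7)(5/6)(4/5) = 0.031746; P(data | r = 6) = (3/9)(2/8)(1/7)(6/6)(5/5) = 0.011905.
Weighting by the prior gives 1/4 · 0 = 0, 1/4 · 0.047619 = 0.011905, 1/4 · 0.031746 = 0.0079365, 1/4 · 0.011905 = 0.0029762; summing to 0.022817.
Dividing through by the total gives posterior P(r = 1 | data) = 0, P(r = 3 | data) = 0.52174, P(r = 5 | data) = 0.34783, P(r = 6 | data) = 0.13043.
So P(red next | data) = Σ P(red next | H) P(H | data) = (1/4)(0.52174) + (3/4)(0.34783) + (1)(0.13043) = 0.52174.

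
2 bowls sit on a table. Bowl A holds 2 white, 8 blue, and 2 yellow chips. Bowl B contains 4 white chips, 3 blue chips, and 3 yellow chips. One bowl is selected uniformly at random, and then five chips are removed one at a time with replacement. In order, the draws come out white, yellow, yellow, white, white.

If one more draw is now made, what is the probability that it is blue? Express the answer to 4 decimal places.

For each hypothesis, P(data | H) works out to: P(data | bowl A) = (2/12)(2/12)(2/12)(2/12)(2/12) = 0.0001286; P(data | bowl B) = (4/10)(3/10)(3/10)(4/10)(4/10) = 0.00576.
Weighting by the prior gives 1/2 · 0.0001286 = 6.43e-05, 1/2 · 0.00576 = 0.00288; these sum to 0.0029443.
Dividing through by the total gives posterior P(bowl A | data) = 0.021839, P(bowl B | data) = 0.97816.
So P(blue next | data) = Σ P(blue next | H) P(H | data) = (2/3)(0.021839) + (3/10)(0.97816) = 0.30801.

0.3080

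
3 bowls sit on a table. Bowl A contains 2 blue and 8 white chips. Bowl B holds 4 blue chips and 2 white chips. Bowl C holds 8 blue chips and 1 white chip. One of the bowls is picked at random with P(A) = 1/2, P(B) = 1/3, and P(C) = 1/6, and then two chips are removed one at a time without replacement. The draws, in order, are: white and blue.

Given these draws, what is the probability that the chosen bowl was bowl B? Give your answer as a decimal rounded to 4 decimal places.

The likelihood of the observed sequence under each hypothesis: P(data | bowl A) = (8/10)(2/9) = 8/45; P(data | bowl B) = (2/6)(4/5) = 4/15; P(data | bowl C) = (1/9)(8/8) = 1/9.
Multiplying each by its prior: 1/2 · 8/45 = 4/45, 1/3 · 4/15 = 4/45, 1/6 · 1/9 = 1/54; summing to 53/270.
By Bayes' rule, P(bowl B | data) = (4/45) / (53/270) = 24/53.

0.4528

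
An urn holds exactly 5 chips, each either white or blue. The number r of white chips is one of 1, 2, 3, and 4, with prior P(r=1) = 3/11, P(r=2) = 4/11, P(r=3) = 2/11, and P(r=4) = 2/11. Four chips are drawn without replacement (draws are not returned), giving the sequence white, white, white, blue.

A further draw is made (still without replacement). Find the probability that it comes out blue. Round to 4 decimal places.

0.3333

The likelihood of the observed sequence under each hypothesis: P(data | r = 1) = (1/5)(0/4) = 0; P(data | r = 2) = (2/5)(1/4)(0/3) = 0; P(data | r = 3) = (3/5)(2/4)(1/3)(2/2) = 1/10; P(data | r = 4) = (4/5)(3/4)(2/3)(1/2) = 1/5.
Weighting by the prior gives 3/11 · 0 = 0, 4/11 · 0 = 0, 2/11 · 1/10 = 1/55, 2/11 · 1/5 = 2/55; these sum to 3/55.
Normalising, the posterior is P(r = 1 | data) = 0, P(r = 2 | data) = 0, P(r = 3 | data) = 1/3, P(r = 4 | data) = 2/3.
So P(blue next | data) = Σ P(blue next | H) P(H | data) = (1)(1/3) + (0)(2/3) = 1/3.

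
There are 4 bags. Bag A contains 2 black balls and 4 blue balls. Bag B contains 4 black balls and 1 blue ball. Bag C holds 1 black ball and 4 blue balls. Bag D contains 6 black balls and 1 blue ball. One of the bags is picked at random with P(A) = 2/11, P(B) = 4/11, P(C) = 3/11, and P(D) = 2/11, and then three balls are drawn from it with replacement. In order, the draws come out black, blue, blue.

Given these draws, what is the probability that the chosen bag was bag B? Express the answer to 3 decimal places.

0.152

Compute the likelihood of the observed sequence for each case: P(data | bag A) = (2/6)(4/6)(4/6) = 0.14815; P(data | bag B) = (4/5)(1/5)(1/5) = 0.032; P(data | bag C) = (1/5)(4/5)(4/5) = 0.128; P(data | bag D) = (6/7)(1/7)(1/7) = 0.017493.
The prior-weighted likelihoods are 2/11 · 0.14815 = 0.026936, 4/11 · 0.032 = 0.011636, 3/11 · 0.128 = 0.034909, 2/11 · 0.017493 = 0.0031805; these sum to 0.076662.
By Bayes' rule, P(bag B | data) = (0.011636) / (0.076662) = 0.15179.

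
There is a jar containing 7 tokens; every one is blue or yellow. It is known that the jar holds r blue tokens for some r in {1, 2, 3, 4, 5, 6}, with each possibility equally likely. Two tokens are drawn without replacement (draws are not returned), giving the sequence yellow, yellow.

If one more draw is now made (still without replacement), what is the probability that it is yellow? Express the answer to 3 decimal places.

The likelihood of the observed sequence under each hypothesis: P(data | r = 1) = (6/7)(5/6) = 5/7; P(data | r = 2) = (5/7)(4/6) = 10/21; P(data | r = 3) = (4/7)(3/6) = 2/7; P(data | r = 4) = (3/7)(2/6) = 1/7; P(data | r = 5) = (2/7)(1/6) = 1/21; P(data | r = 6) = (1/7)(0/6) = 0.
Weighting by the prior gives 1/6 · 5/7 = 5/42, 1/6 · 10/21 = 5/63, 1/6 · 2/7 = 1/21, 1/6 · 1/7 = 1/42, 1/6 · 1/21 = 1/126, 1/6 · 0 = 0; these sum to 5/18.
The posterior is then P(r = 1 | data) = 3/7, P(r = 2 | data) = 2/7, P(r = 3 | data) = 6/35, P(r = 4 | data) = 3/35, P(r = 5 | data) = 1/35, P(r = 6 | data) = 0.
The predictive probability is P(yellow next | data) = (4/5)(3/7) + (3/5)(2/7) + (2/5)(6/35) + (1/5)(3/35) + (0)(1/35) = 3/5.

0.600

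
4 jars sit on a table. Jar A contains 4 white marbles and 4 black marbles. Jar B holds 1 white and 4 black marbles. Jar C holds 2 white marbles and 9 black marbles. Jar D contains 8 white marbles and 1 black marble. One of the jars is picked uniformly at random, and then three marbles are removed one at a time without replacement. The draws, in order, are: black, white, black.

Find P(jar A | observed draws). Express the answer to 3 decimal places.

The likelihood of the observed sequence under each hypothesis: P(data | jar A) = (4/8)(4/7)(3/6) = 1/7; P(data | jar B) = (4/5)(1/4)(3/3) = 1/5; P(data | jar C) = (9/11)(2/10)(8/9) = 8/55; P(data | jar D) = (1/9)(8/8)(0/7) = 0.
Multiplying each by its prior: 1/4 · 1/7 = 1/28, 1/4 · 1/5 = 1/20, 1/4 · 8/55 = 2/55, 1/4 · 0 = 0; these sum to 47/385.
Therefore the posterior P(jar A | data) = (1/28) / (47/385) = 55/188.

0.293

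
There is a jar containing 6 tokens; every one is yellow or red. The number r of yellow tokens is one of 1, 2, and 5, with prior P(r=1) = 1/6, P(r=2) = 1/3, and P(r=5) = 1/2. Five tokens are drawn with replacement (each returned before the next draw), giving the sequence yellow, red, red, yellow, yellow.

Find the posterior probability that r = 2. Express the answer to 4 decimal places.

Under each hypothesis, the probability of the observed sequence is: P(data | r = 1) = (1/6)(5/6)(5/6)(1/6)(1/6) = 0.003215; P(data | r = 2) = (2/6)(4/6)(4/6)(2/6)(2/6) = 0.016461; P(data | r = 5) = (5/6)(1/6)(1/6)(5/6)(5/6) = 0.016075.
Weighting by the prior gives 1/6 · 0.003215 = 0.00053584, 1/3 · 0.016461 = 0.005487, 1/2 · 0.016075 = 0.0080376; these sum to 0.01406.
Therefore the posterior P(r = 2 | data) = (0.005487) / (0.01406) = 0.39024.

0.3902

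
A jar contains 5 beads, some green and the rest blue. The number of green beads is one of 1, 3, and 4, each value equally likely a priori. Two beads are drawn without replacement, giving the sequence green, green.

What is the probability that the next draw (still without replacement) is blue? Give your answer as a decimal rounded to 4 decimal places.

Under each hypothesis, the probability of the observed sequence is: P(data | r = 1) = (1/5)(0/4) = 0; P(data | r = 3) = (3/5)(2/4) = 3/10; P(data | r = 4) = (4/5)(3/4) = 3/5.
Multiplying each by its prior: 1/3 · 0 = 0, 1/3 · 3/10 = 1/10, 1/3 · 3/5 = 1/5; summing to 3/10.
Dividing through by the total gives posterior P(r = 1 | data) = 0, P(r = 3 | data) = 1/3, P(r = 4 | data) = 2/3.
So P(blue next | data) = Σ P(blue next | H) P(H | data) = (2/3)(1/3) + (1/3)(2/3) = 4/9.

0.4444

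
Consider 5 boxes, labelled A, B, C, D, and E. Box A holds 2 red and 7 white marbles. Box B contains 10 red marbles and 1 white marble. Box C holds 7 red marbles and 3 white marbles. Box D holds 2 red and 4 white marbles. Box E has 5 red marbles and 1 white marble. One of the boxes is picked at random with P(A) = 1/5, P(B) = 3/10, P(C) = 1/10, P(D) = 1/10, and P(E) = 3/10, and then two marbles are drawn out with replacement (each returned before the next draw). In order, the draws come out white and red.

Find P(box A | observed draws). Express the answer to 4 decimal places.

The likelihood of the observed sequence under each hypothesis: P(data | box A) = (7/9)(2/9) = 0.17284; P(data | box B) = (1/11)(10/11) = 0.082645; P(data | box C) = (3/10)(7/10) = 0.21; P(data | box D) = (4/6)(2/6) = 0.22222; P(data | box E) = (1/6)(5/6) = 0.13889.
Multiplying each by its prior: 1/5 · 0.17284 = 0.034568, 3/10 · 0.082645 = 0.024793, 1/10 · 0.21 = 0.021, 1/10 · 0.22222 = 0.022222, 3/10 · 0.13889 = 0.041667; with total 0.14425.
Hence P(box A | data) = (0.034568) / (0.14425) = 0.23964.

0.2396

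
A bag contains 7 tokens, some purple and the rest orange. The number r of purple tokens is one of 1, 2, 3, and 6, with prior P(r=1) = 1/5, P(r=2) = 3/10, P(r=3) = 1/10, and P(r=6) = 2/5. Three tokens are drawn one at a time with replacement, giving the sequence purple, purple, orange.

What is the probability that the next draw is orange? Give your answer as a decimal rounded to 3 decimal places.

The likelihood of the observed sequence under each hypothesis: P(data | r = 1) = (1/7)(1/7)(6/7) = 0.017493; P(data | r = 2) = (2/7)(2/7)(5/7) = 0.058309; P(data | r = 3) = (3/7)(3/7)(4/7) = 0.10496; P(data | r = 6) = (6/7)(6/7)(1/7) = 0.10496.
Weighting by the prior gives 1/5 · 0.017493 = 0.0034985, 3/10 · 0.058309 = 0.017493, 1/10 · 0.10496 = 0.010496, 2/5 · 0.10496 = 0.041983; with total 0.073469.
Normalising, the posterior is P(r = 1 | data) = 0.047619, P(r = 2 | data) = 0.2381, P(r = 3 | data) = 0.14286, P(r = 6 | data) = 0.57143.
So P(orange next | data) = Σ P(orange next | H) P(H | data) = (6/7)(0.047619) + (5/7)(0.2381) + (4/7)(0.14286) + (1/7)(0.57143) = 0.37415.

0.374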